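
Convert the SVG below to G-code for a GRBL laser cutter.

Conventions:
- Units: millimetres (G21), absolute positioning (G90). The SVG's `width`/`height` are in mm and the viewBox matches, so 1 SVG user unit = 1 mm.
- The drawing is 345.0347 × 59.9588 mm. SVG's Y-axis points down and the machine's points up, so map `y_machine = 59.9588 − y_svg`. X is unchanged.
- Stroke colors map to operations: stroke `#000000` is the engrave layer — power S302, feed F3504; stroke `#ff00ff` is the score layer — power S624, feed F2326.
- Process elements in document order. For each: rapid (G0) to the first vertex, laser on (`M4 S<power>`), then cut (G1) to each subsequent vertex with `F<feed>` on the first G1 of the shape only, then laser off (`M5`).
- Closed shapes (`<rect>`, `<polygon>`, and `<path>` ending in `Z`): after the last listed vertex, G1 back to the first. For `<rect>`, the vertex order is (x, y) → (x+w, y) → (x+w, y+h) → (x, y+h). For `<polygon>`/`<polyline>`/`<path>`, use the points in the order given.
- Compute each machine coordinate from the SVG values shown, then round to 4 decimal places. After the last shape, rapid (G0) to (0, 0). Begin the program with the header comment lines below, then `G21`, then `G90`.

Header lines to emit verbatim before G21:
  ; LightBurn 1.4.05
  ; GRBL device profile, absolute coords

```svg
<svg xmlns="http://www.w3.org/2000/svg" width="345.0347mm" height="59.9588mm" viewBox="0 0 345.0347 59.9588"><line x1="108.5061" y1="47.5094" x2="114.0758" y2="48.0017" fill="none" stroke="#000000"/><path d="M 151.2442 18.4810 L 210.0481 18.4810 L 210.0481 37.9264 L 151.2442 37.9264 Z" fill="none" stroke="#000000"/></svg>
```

1 u = 1 mm; y_m = 59.9588 − y.

[1] `<line>` line segment, #000000→engrave S302 F3504: (108.5061,12.4494) → (114.0758,11.9571)

[2] `<path>` rectangle, #000000→engrave S302 F3504: (151.2442,41.4778) → (210.0481,41.4778) → (210.0481,22.0324) → (151.2442,22.0324) → (151.2442,41.4778) (closed)

; LightBurn 1.4.05
; GRBL device profile, absolute coords
G21
G90
G0 X108.5061 Y12.4494
M4 S302
G1 X114.0758 Y11.9571 F3504
M5
G0 X151.2442 Y41.4778
M4 S302
G1 X210.0481 Y41.4778 F3504
G1 X210.0481 Y22.0324
G1 X151.2442 Y22.0324
G1 X151.2442 Y41.4778
M5
G0 X0.0000 Y0.0000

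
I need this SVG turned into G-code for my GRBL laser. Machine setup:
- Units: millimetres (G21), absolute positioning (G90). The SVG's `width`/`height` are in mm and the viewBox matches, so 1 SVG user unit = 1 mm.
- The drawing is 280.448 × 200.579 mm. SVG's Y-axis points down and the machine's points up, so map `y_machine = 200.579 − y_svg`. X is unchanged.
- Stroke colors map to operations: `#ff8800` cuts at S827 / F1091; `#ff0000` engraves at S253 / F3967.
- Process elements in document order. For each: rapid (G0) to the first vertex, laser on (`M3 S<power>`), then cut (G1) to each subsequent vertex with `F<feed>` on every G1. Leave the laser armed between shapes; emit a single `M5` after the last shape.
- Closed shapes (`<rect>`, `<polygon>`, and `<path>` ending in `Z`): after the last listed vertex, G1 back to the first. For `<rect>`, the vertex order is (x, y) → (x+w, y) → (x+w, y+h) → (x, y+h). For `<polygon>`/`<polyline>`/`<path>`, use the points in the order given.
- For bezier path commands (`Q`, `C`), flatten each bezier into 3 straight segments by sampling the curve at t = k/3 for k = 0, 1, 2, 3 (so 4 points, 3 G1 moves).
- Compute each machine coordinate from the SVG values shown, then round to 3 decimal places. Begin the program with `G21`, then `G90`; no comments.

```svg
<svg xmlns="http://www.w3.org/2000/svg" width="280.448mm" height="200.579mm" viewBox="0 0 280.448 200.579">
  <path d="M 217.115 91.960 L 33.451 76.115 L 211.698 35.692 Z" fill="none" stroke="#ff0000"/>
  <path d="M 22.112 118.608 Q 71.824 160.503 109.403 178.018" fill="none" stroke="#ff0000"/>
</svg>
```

G21
G90
G0 X217.115 Y108.619
M3 S253
G1 X33.451 Y124.464 F3967
G1 X211.698 Y164.887 F3967
G1 X217.115 Y108.619 F3967
G0 X22.112 Y81.971
M3 S253
G1 X53.905 Y56.750 F3967
G1 X83.002 Y36.947 F3967
G1 X109.403 Y22.561 F3967
M5

viewBox `0 0 280.448 200.579` with mm width/height → 1 unit = 1 mm. Flip: y_m = 200.579 − y_svg.

**Shape 1** — `<path>` closed polygon, stroke `#ff0000` → engrave (S253, F3967). Machine vertices: (217.115,108.619) → (33.451,124.464) → (211.698,164.887) → (217.115,108.619). Closed: final G1 returns to the first vertex.

**Shape 2** — `<path>` quadratic bezier, stroke `#ff0000` → engrave (S253, F3967). Control points (SVG): P0=(22.112,118.608), P1=(71.824,160.503), P2=(109.403,178.018); sampled at t=k/3. Machine vertices: (22.112,81.971) → (53.905,56.750) → (83.002,36.947) → (109.403,22.561). Open path.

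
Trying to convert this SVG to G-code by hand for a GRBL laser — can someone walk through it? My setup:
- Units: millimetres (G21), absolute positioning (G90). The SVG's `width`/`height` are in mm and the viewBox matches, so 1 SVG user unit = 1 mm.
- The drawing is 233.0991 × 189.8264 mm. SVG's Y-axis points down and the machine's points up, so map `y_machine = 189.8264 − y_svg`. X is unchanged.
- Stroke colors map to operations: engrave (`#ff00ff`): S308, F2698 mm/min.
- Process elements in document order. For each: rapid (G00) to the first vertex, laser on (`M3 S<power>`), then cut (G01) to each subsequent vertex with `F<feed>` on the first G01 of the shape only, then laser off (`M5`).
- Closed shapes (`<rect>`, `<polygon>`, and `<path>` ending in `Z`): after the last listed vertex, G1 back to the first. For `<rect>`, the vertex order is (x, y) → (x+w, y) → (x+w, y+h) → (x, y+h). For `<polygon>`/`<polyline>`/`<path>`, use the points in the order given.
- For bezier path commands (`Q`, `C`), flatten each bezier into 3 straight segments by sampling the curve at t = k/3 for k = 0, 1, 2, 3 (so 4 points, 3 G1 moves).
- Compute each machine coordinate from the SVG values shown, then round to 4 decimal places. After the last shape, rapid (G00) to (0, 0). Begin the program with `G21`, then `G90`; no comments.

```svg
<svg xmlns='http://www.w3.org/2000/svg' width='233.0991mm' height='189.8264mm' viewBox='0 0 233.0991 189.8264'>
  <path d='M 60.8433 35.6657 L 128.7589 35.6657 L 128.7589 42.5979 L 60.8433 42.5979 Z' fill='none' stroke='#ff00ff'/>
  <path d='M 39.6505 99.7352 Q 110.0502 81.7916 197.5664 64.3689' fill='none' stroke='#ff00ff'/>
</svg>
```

viewBox `0 0 233.0991 189.8264` with mm width/height → 1 unit = 1 mm. Flip: y_m = 189.8264 − y_svg.

**Shape 1** — `<path>` rectangle, stroke `#ff00ff` → engrave (S308, F2698). Machine vertices: (60.8433,154.1607) → (128.7589,154.1607) → (128.7589,147.2285) → (60.8433,147.2285) → (60.8433,154.1607). Closed: final G1 returns to the first vertex.

**Shape 2** — `<path>` quadratic bezier, stroke `#ff00ff` → engrave (S308, F2698). Control points (SVG): P0=(39.6505,99.7352), P1=(110.0502,81.7916), P2=(197.5664,64.3689); sampled at t=k/3. Machine vertices: (39.6505,90.0912) → (88.4855,101.9957) → (141.1241,113.7845) → (197.5664,125.4575). Open path.

G21
G90
G00 X60.8433 Y154.1607
M3 S308
G01 X128.7589 Y154.1607 F2698
G01 X128.7589 Y147.2285
G01 X60.8433 Y147.2285
G01 X60.8433 Y154.1607
M5
G00 X39.6505 Y90.0912
M3 S308
G01 X88.4855 Y101.9957 F2698
G01 X141.1241 Y113.7845
G01 X197.5664 Y125.4575
M5
G00 X0.0000 Y0.0000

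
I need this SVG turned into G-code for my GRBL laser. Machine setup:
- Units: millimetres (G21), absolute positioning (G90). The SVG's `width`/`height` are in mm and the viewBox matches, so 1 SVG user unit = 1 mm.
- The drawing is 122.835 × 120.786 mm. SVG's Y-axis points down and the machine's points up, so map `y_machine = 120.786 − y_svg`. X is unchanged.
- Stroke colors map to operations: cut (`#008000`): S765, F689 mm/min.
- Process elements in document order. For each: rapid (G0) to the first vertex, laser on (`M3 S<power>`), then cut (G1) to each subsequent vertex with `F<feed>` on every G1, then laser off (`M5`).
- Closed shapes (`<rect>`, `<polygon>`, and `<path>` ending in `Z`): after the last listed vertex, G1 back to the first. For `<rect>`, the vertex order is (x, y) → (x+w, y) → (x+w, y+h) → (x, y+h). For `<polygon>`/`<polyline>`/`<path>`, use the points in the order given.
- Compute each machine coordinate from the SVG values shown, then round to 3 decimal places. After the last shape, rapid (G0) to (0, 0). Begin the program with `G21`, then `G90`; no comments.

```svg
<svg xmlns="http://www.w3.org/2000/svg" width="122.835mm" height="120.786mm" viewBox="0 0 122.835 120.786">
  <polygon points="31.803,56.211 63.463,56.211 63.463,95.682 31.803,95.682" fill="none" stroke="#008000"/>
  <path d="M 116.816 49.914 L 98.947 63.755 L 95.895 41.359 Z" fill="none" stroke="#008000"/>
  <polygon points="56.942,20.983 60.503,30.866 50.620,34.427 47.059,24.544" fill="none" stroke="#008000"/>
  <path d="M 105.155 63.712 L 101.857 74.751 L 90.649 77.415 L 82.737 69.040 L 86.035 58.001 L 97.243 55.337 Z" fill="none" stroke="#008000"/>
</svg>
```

viewBox `0 0 122.835 120.786` with mm width/height → 1 unit = 1 mm. Flip: y_m = 120.786 − y_svg.

**Shape 1** — `<polygon>` rectangle, stroke `#008000` → cut (S765, F689). Machine vertices: (31.803,64.575) → (63.463,64.575) → (63.463,25.104) → (31.803,25.104) → (31.803,64.575). Closed: final G1 returns to the first vertex.

**Shape 2** — `<path>` regular polygon, stroke `#008000` → cut (S765, F689). Machine vertices: (116.816,70.872) → (98.947,57.031) → (95.895,79.427) → (116.816,70.872). Closed: final G1 returns to the first vertex.

**Shape 3** — `<polygon>` regular polygon, stroke `#008000` → cut (S765, F689). Machine vertices: (56.942,99.803) → (60.503,89.920) → (50.620,86.359) → (47.059,96.242) → (56.942,99.803). Closed: final G1 returns to the first vertex.

**Shape 4** — `<path>` regular polygon, stroke `#008000` → cut (S765, F689). Machine vertices: (105.155,57.074) → (101.857,46.035) → (90.649,43.371) → (82.737,51.746) → (86.035,62.785) → (97.243,65.449) → (105.155,57.074). Closed: final G1 returns to the first vertex.

G21
G90
G0 X31.803 Y64.575
M3 S765
G1 X63.463 Y64.575 F689
G1 X63.463 Y25.104 F689
G1 X31.803 Y25.104 F689
G1 X31.803 Y64.575 F689
M5
G0 X116.816 Y70.872
M3 S765
G1 X98.947 Y57.031 F689
G1 X95.895 Y79.427 F689
G1 X116.816 Y70.872 F689
M5
G0 X56.942 Y99.803
M3 S765
G1 X60.503 Y89.920 F689
G1 X50.620 Y86.359 F689
G1 X47.059 Y96.242 F689
G1 X56.942 Y99.803 F689
M5
G0 X105.155 Y57.074
M3 S765
G1 X101.857 Y46.035 F689
G1 X90.649 Y43.371 F689
G1 X82.737 Y51.746 F689
G1 X86.035 Y62.785 F689
G1 X97.243 Y65.449 F689
G1 X105.155 Y57.074 F689
M5
G0 X0.000 Y0.000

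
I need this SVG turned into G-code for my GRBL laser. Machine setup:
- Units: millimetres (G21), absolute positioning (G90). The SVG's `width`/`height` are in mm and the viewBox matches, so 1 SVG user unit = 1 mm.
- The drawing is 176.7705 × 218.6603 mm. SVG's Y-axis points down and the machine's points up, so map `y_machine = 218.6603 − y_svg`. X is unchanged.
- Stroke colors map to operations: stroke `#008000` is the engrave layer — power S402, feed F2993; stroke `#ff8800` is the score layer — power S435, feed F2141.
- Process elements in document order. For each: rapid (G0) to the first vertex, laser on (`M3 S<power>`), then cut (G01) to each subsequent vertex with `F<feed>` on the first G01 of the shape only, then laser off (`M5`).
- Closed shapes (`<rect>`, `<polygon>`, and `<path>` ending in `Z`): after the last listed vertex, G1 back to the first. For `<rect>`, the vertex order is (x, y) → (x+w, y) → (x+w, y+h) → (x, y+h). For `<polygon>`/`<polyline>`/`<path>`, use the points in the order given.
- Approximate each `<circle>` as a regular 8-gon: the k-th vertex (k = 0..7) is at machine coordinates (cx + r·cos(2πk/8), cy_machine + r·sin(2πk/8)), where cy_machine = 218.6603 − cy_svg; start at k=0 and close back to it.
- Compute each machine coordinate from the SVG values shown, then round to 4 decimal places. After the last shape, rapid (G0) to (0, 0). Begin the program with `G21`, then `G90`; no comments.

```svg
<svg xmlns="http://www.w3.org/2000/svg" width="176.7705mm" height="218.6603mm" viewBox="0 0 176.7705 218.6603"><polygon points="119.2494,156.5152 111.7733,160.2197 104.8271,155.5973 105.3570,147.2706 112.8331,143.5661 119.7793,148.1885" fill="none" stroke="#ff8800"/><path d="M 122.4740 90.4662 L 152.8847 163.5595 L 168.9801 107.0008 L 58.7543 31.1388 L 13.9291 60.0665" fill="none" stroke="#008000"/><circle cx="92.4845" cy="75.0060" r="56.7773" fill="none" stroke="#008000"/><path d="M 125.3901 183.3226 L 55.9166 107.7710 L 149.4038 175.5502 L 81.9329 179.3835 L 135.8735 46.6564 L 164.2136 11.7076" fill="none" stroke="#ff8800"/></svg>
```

G21
G90
G0 X119.2494 Y62.1451
M3 S435
G01 X111.7733 Y58.4406 F2141
G01 X104.8271 Y63.0630
G01 X105.3570 Y71.3897
G01 X112.8331 Y75.0942
G01 X119.7793 Y70.4718
G01 X119.2494 Y62.1451
M5
G0 X122.4740 Y128.1941
M3 S402
G01 X152.8847 Y55.1008 F2993
G01 X168.9801 Y111.6595
G01 X58.7543 Y187.5215
G01 X13.9291 Y158.5938
M5
G0 X149.2618 Y143.6543
M3 S402
G01 X132.6321 Y183.8019 F2993
G01 X92.4845 Y200.4316
G01 X52.3369 Y183.8019
G01 X35.7072 Y143.6543
G01 X52.3369 Y103.5067
G01 X92.4845 Y86.8770
G01 X132.6321 Y103.5067
G01 X149.2618 Y143.6543
M5
G0 X125.3901 Y35.3377
M3 S435
G01 X55.9166 Y110.8893 F2141
G01 X149.4038 Y43.1101
G01 X81.9329 Y39.2768
G01 X135.8735 Y172.0039
G01 X164.2136 Y206.9527
M5
G0 X0.0000 Y0.0000

viewBox `0 0 176.7705 218.6603` with mm width/height → 1 unit = 1 mm. Flip: y_m = 218.6603 − y_svg.

**Shape 1** — `<polygon>` regular polygon, stroke `#ff8800` → score (S435, F2141). Machine vertices: (119.2494,62.1451) → (111.7733,58.4406) → (104.8271,63.0630) → (105.3570,71.3897) → (112.8331,75.0942) → (119.7793,70.4718) → (119.2494,62.1451). Closed: final G1 returns to the first vertex.

**Shape 2** — `<path>` open polyline, stroke `#008000` → engrave (S402, F2993). Machine vertices: (122.4740,128.1941) → (152.8847,55.1008) → (168.9801,111.6595) → (58.7543,187.5215) → (13.9291,158.5938). Open path.

**Shape 3** — `<circle>` circle, stroke `#008000` → engrave (S402, F2993). Machine vertices: (149.2618,143.6543) → (132.6321,183.8019) → (92.4845,200.4316) → (52.3369,183.8019) → (35.7072,143.6543) → (52.3369,103.5067) → (92.4845,86.8770) → (132.6321,103.5067) → (149.2618,143.6543). Closed: final G1 returns to the first vertex.

**Shape 4** — `<path>` open polyline, stroke `#ff8800` → score (S435, F2141). Machine vertices: (125.3901,35.3377) → (55.9166,110.8893) → (149.4038,43.1101) → (81.9329,39.2768) → (135.8735,172.0039) → (164.2136,206.9527). Open path.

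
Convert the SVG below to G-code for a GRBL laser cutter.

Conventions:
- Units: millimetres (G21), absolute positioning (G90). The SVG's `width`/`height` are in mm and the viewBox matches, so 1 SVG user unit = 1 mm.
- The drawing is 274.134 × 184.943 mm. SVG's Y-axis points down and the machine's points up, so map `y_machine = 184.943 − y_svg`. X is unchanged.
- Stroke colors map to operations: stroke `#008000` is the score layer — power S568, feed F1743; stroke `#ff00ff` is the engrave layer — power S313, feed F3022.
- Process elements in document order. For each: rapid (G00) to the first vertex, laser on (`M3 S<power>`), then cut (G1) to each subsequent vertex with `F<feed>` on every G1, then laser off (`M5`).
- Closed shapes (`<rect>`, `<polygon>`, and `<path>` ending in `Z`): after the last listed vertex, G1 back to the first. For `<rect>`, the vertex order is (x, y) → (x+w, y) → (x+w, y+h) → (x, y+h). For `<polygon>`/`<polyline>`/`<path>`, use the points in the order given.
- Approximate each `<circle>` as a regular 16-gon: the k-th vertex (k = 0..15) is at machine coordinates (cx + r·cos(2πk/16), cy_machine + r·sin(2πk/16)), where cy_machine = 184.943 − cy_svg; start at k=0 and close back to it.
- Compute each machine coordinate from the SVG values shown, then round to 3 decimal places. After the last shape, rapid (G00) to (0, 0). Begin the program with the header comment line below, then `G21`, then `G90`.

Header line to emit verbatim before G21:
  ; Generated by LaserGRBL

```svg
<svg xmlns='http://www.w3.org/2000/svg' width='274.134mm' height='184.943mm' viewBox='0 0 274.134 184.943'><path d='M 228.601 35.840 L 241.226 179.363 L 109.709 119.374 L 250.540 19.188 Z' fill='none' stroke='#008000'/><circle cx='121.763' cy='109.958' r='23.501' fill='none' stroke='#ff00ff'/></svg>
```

; Generated by LaserGRBL
G21
G90
G00 X228.601 Y149.103
M3 S568
G1 X241.226 Y5.580 F1743
G1 X109.709 Y65.569 F1743
G1 X250.540 Y165.755 F1743
G1 X228.601 Y149.103 F1743
M5
G00 X145.264 Y74.985
M3 S313
G1 X143.475 Y83.978 F3022
G1 X138.381 Y91.603 F3022
G1 X130.756 Y96.697 F3022
G1 X121.763 Y98.486 F3022
G1 X112.770 Y96.697 F3022
G1 X105.145 Y91.603 F3022
G1 X100.051 Y83.978 F3022
G1 X98.262 Y74.985 F3022
G1 X100.051 Y65.992 F3022
G1 X105.145 Y58.367 F3022
G1 X112.770 Y53.273 F3022
G1 X121.763 Y51.484 F3022
G1 X130.756 Y53.273 F3022
G1 X138.381 Y58.367 F3022
G1 X143.475 Y65.992 F3022
G1 X145.264 Y74.985 F3022
M5
G00 X0.000 Y0.000

1 u = 1 mm; y_m = 184.943 − y.

[1] `<path>` closed polygon, #008000→score S568 F1743: (228.601,149.103) → (241.226,5.580) → (109.709,65.569) → (250.540,165.755) → (228.601,149.103) (closed)

[2] `<circle>` circle, #ff00ff→engrave S313 F3022: (145.264,74.985) → (143.475,83.978) → (138.381,91.603) → (130.756,96.697) → (121.763,98.486) → (112.770,96.697) → (105.145,91.603) → (100.051,83.978) → (98.262,74.985) → (100.051,65.992) → (105.145,58.367) → (112.770,53.273) → (121.763,51.484) → (130.756,53.273) → (138.381,58.367) → (143.475,65.992) → (145.264,74.985) (closed)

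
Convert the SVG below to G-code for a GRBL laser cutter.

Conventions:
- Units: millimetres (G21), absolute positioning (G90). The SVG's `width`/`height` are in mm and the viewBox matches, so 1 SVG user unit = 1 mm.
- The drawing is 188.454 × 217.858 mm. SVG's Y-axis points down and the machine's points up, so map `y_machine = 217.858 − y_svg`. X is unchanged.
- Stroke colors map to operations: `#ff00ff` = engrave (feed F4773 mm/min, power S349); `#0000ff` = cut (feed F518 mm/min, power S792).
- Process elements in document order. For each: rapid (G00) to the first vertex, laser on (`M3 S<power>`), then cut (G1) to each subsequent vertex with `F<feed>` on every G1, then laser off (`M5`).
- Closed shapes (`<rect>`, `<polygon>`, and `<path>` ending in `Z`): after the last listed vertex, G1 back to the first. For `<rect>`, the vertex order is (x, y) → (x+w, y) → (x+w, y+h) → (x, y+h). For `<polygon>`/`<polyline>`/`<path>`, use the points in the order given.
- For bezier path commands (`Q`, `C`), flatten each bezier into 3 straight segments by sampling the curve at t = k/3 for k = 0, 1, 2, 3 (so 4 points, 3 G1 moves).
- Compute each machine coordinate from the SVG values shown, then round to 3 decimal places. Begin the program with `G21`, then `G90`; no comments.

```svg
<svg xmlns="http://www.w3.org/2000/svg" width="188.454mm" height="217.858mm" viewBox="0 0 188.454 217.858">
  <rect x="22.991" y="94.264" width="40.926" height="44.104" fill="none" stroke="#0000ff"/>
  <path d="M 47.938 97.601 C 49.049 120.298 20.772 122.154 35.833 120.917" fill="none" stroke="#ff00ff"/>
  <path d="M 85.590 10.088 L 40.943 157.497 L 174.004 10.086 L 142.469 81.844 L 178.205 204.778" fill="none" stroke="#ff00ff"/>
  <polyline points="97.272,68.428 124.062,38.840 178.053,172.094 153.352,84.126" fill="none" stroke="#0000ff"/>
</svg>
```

viewBox `0 0 188.454 217.858` with mm width/height → 1 unit = 1 mm. Flip: y_m = 217.858 − y_svg.

**Shape 1** — `<rect>` rectangle, stroke `#0000ff` → cut (S792, F518). Machine vertices: (22.991,123.594) → (63.917,123.594) → (63.917,79.490) → (22.991,79.490) → (22.991,123.594). Closed: final G1 returns to the first vertex.

**Shape 2** — `<path>` cubic bezier, stroke `#ff00ff` → engrave (S349, F4773). Control points (SVG): P0=(47.938,97.601), P1=(49.049,120.298), P2=(20.772,122.154), P3=(35.833,120.917); sampled at t=k/3. Machine vertices: (47.938,120.257) → (41.947,103.850) → (32.524,97.392) → (35.833,96.941). Open path.

**Shape 3** — `<path>` open polyline, stroke `#ff00ff` → engrave (S349, F4773). Machine vertices: (85.590,207.770) → (40.943,60.361) → (174.004,207.772) → (142.469,136.014) → (178.205,13.080). Open path.

**Shape 4** — `<polyline>` open polyline, stroke `#0000ff` → cut (S792, F518). Machine vertices: (97.272,149.430) → (124.062,179.018) → (178.053,45.764) → (153.352,133.732). Open path.

G21
G90
G00 X22.991 Y123.594
M3 S792
G1 X63.917 Y123.594 F518
G1 X63.917 Y79.490 F518
G1 X22.991 Y79.490 F518
G1 X22.991 Y123.594 F518
M5
G00 X47.938 Y120.257
M3 S349
G1 X41.947 Y103.850 F4773
G1 X32.524 Y97.392 F4773
G1 X35.833 Y96.941 F4773
M5
G00 X85.590 Y207.770
M3 S349
G1 X40.943 Y60.361 F4773
G1 X174.004 Y207.772 F4773
G1 X142.469 Y136.014 F4773
G1 X178.205 Y13.080 F4773
M5
G00 X97.272 Y149.430
M3 S792
G1 X124.062 Y179.018 F518
G1 X178.053 Y45.764 F518
G1 X153.352 Y133.732 F518
M5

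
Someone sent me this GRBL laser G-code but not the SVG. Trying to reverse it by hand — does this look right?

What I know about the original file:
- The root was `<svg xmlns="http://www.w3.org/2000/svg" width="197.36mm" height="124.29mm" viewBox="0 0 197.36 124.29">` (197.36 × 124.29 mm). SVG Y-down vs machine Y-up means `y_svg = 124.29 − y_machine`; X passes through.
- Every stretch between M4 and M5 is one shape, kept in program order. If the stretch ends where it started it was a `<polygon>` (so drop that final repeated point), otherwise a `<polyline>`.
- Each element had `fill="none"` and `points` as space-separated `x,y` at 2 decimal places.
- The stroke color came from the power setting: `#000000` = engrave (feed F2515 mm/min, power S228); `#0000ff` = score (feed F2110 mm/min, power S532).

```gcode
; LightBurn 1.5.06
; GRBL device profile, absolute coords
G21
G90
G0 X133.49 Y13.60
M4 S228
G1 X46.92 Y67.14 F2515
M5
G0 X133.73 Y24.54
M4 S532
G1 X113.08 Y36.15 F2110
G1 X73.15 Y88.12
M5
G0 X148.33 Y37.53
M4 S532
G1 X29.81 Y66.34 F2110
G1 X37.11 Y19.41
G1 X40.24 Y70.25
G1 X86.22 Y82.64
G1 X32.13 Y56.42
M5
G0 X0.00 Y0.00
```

<svg xmlns="http://www.w3.org/2000/svg" width="197.36mm" height="124.29mm" viewBox="0 0 197.36 124.29">
  <polyline points="133.49,110.69 46.92,57.15" fill="none" stroke="#000000"/>
  <polyline points="133.73,99.75 113.08,88.14 73.15,36.17" fill="none" stroke="#0000ff"/>
  <polyline points="148.33,86.76 29.81,57.95 37.11,104.88 40.24,54.04 86.22,41.65 32.13,67.87" fill="none" stroke="#0000ff"/>
</svg>

y_svg = 124.29 − y_m.

[1] S228→`#000000` (engrave); open run; points: 133.49,110.69 46.92,57.15

[2] S532→`#0000ff` (score); open run; points: 133.73,99.75 113.08,88.14 73.15,36.17

[3] S532→`#0000ff` (score); open run; points: 148.33,86.76 29.81,57.95 37.11,104.88 40.24,54.04 86.22,41.65 32.13,67.87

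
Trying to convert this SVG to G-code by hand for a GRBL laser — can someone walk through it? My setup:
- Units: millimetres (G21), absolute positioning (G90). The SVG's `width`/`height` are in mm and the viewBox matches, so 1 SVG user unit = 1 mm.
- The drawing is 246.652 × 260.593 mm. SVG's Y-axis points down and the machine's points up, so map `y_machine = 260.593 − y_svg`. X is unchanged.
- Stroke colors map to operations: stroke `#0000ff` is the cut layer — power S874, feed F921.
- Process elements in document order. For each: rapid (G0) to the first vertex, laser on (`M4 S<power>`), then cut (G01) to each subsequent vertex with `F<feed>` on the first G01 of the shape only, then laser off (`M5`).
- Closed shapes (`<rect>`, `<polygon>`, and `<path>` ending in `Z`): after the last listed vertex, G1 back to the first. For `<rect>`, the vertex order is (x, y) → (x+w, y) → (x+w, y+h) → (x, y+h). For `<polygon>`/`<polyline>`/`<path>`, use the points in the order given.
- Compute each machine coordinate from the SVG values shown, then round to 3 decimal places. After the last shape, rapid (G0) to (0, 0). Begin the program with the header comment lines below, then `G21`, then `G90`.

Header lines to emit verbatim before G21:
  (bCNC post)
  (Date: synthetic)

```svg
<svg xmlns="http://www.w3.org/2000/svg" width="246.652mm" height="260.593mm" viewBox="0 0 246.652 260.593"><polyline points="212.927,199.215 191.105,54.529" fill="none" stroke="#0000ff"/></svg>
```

Since the viewBox matches the mm dimensions, user units are millimetres directly. The only transform is the Y-flip y_m = 260.593 − y_svg.

Shape 1 is a line segment drawn with `<polyline>`. Its stroke #0000ff means cut at S874, F921. After flipping Y the toolpath is (212.927,61.378) → (191.105,206.064).

(bCNC post)
(Date: synthetic)
G21
G90
G0 X212.927 Y61.378
M4 S874
G01 X191.105 Y206.064 F921
M5
G0 X0.000 Y0.000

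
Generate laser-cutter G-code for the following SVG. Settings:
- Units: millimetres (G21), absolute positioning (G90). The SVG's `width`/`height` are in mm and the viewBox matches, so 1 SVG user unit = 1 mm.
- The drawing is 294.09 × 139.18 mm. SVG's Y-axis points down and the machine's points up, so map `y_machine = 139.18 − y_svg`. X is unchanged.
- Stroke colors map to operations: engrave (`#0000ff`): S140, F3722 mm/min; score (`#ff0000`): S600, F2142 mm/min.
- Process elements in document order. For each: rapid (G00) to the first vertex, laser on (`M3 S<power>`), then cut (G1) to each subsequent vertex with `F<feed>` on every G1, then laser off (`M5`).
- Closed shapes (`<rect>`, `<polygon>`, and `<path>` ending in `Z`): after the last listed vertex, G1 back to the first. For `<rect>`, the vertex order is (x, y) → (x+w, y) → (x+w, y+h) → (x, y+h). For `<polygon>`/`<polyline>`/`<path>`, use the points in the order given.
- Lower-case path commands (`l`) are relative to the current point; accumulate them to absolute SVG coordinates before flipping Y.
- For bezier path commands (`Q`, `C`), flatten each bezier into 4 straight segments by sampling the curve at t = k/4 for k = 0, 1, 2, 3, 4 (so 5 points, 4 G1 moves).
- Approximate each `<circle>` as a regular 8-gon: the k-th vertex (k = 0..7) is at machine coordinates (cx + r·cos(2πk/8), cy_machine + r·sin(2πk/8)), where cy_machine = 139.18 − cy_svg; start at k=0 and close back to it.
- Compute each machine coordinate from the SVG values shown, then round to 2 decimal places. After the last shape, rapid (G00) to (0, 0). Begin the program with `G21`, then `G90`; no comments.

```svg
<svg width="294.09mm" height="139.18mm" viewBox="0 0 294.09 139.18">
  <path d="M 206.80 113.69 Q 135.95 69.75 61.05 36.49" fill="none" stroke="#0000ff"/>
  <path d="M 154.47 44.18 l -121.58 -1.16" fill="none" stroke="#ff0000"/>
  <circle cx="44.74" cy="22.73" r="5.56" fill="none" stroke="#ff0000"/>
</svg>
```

viewBox `0 0 294.09 139.18` with mm width/height → 1 unit = 1 mm. Flip: y_m = 139.18 − y_svg.

**Shape 1** — `<path>` quadratic bezier, stroke `#0000ff` → engrave (S140, F3722). Control points (SVG): P0=(206.80,113.69), P1=(135.95,69.75), P2=(61.05,36.49); sampled at t=k/4. Machine vertices: (206.80,25.49) → (171.12,46.79) → (134.94,66.76) → (98.25,85.39) → (61.05,102.69). Open path.

**Shape 2** — `<path>` line segment, stroke `#ff0000` → score (S600, F2142). Machine vertices: (154.47,95.00) → (32.89,96.16). Open path.

**Shape 3** — `<circle>` circle, stroke `#ff0000` → score (S600, F2142). Machine vertices: (50.30,116.45) → (48.67,120.38) → (44.74,122.01) → (40.81,120.38) → (39.18,116.45) → (40.81,112.52) → (44.74,110.89) → (48.67,112.52) → (50.30,116.45). Closed: final G1 returns to the first vertex.

G21
G90
G00 X206.80 Y25.49
M3 S140
G1 X171.12 Y46.79 F3722
G1 X134.94 Y66.76 F3722
G1 X98.25 Y85.39 F3722
G1 X61.05 Y102.69 F3722
M5
G00 X154.47 Y95.00
M3 S600
G1 X32.89 Y96.16 F2142
M5
G00 X50.30 Y116.45
M3 S600
G1 X48.67 Y120.38 F2142
G1 X44.74 Y122.01 F2142
G1 X40.81 Y120.38 F2142
G1 X39.18 Y116.45 F2142
G1 X40.81 Y112.52 F2142
G1 X44.74 Y110.89 F2142
G1 X48.67 Y112.52 F2142
G1 X50.30 Y116.45 F2142
M5
G00 X0.00 Y0.00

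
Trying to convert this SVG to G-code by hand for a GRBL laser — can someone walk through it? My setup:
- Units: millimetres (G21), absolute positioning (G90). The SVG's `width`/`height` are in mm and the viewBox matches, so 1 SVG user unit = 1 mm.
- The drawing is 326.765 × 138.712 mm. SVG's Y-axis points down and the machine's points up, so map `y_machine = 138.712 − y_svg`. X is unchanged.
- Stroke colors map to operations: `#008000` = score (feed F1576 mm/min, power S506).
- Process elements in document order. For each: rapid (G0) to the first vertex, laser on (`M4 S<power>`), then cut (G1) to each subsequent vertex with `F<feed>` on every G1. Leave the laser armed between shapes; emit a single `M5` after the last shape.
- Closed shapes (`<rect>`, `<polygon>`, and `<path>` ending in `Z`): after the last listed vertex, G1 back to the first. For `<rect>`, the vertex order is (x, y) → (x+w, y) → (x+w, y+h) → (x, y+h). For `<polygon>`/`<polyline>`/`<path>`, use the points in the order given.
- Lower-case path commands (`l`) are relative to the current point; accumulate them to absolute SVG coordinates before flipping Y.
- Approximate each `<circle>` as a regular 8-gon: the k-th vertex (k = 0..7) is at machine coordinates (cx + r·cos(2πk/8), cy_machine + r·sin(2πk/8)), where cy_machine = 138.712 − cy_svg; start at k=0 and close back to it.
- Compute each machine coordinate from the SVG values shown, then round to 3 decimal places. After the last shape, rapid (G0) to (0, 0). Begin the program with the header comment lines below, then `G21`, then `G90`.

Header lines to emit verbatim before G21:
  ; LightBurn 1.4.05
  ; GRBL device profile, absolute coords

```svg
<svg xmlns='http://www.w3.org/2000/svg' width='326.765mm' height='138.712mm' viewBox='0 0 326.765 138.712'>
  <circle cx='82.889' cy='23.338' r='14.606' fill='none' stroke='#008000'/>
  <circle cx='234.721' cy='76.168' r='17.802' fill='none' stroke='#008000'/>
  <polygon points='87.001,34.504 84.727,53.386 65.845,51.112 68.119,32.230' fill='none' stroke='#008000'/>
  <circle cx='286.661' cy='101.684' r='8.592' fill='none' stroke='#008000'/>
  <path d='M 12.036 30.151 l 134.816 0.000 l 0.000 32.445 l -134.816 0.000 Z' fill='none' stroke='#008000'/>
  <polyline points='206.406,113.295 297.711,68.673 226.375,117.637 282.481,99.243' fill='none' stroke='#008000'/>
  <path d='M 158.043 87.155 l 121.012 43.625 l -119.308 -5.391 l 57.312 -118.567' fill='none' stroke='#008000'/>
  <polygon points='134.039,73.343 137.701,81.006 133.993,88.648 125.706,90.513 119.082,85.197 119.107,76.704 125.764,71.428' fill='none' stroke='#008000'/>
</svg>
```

; LightBurn 1.4.05
; GRBL device profile, absolute coords
G21
G90
G0 X97.495 Y115.374
M4 S506
G1 X93.217 Y125.702 F1576
G1 X82.889 Y129.980 F1576
G1 X72.561 Y125.702 F1576
G1 X68.283 Y115.374 F1576
G1 X72.561 Y105.046 F1576
G1 X82.889 Y100.768 F1576
G1 X93.217 Y105.046 F1576
G1 X97.495 Y115.374 F1576
G0 X252.523 Y62.544
M4 S506
G1 X247.309 Y75.132 F1576
G1 X234.721 Y80.346 F1576
G1 X222.133 Y75.132 F1576
G1 X216.919 Y62.544 F1576
G1 X222.133 Y49.956 F1576
G1 X234.721 Y44.742 F1576
G1 X247.309 Y49.956 F1576
G1 X252.523 Y62.544 F1576
G0 X87.001 Y104.208
M4 S506
G1 X84.727 Y85.326 F1576
G1 X65.845 Y87.600 F1576
G1 X68.119 Y106.482 F1576
G1 X87.001 Y104.208 F1576
G0 X295.253 Y37.028
M4 S506
G1 X292.736 Y43.103 F1576
G1 X286.661 Y45.620 F1576
G1 X280.586 Y43.103 F1576
G1 X278.069 Y37.028 F1576
G1 X280.586 Y30.953 F1576
G1 X286.661 Y28.436 F1576
G1 X292.736 Y30.953 F1576
G1 X295.253 Y37.028 F1576
G0 X12.036 Y108.561
M4 S506
G1 X146.852 Y108.561 F1576
G1 X146.852 Y76.116 F1576
G1 X12.036 Y76.116 F1576
G1 X12.036 Y108.561 F1576
G0 X206.406 Y25.417
M4 S506
G1 X297.711 Y70.039 F1576
G1 X226.375 Y21.075 F1576
G1 X282.481 Y39.469 F1576
G0 X158.043 Y51.557
M4 S506
G1 X279.055 Y7.932 F1576
G1 X159.747 Y13.323 F1576
G1 X217.059 Y131.890 F1576
G0 X134.039 Y65.369
M4 S506
G1 X137.701 Y57.706 F1576
G1 X133.993 Y50.064 F1576
G1 X125.706 Y48.199 F1576
G1 X119.082 Y53.515 F1576
G1 X119.107 Y62.008 F1576
G1 X125.764 Y67.284 F1576
G1 X134.039 Y65.369 F1576
M5
G0 X0.000 Y0.000

viewBox `0 0 326.765 138.712` with mm width/height → 1 unit = 1 mm. Flip: y_m = 138.712 − y_svg.

**Shape 1** — `<circle>` circle, stroke `#008000` → score (S506, F1576). Machine vertices: (97.495,115.374) → (93.217,125.702) → (82.889,129.980) → (72.561,125.702) → (68.283,115.374) → (72.561,105.046) → (82.889,100.768) → (93.217,105.046) → (97.495,115.374). Closed: final G1 returns to the first vertex.

**Shape 2** — `<circle>` circle, stroke `#008000` → score (S506, F1576). Machine vertices: (252.523,62.544) → (247.309,75.132) → (234.721,80.346) → (222.133,75.132) → (216.919,62.544) → (222.133,49.956) → (234.721,44.742) → (247.309,49.956) → (252.523,62.544). Closed: final G1 returns to the first vertex.

**Shape 3** — `<polygon>` regular polygon, stroke `#008000` → score (S506, F1576). Machine vertices: (87.001,104.208) → (84.727,85.326) → (65.845,87.600) → (68.119,106.482) → (87.001,104.208). Closed: final G1 returns to the first vertex.

**Shape 4** — `<circle>` circle, stroke `#008000` → score (S506, F1576). Machine vertices: (295.253,37.028) → (292.736,43.103) → (286.661,45.620) → (280.586,43.103) → (278.069,37.028) → (280.586,30.953) → (286.661,28.436) → (292.736,30.953) → (295.253,37.028). Closed: final G1 returns to the first vertex.

**Shape 5** — `<path>` rectangle, stroke `#008000` → score (S506, F1576). Machine vertices: (12.036,108.561) → (146.852,108.561) → (146.852,76.116) → (12.036,76.116) → (12.036,108.561). Closed: final G1 returns to the first vertex.

**Shape 6** — `<polyline>` open polyline, stroke `#008000` → score (S506, F1576). Machine vertices: (206.406,25.417) → (297.711,70.039) → (226.375,21.075) → (282.481,39.469). Open path.

**Shape 7** — `<path>` open polyline, stroke `#008000` → score (S506, F1576). Machine vertices: (158.043,51.557) → (279.055,7.932) → (159.747,13.323) → (217.059,131.890). Open path.

**Shape 8** — `<polygon>` regular polygon, stroke `#008000` → score (S506, F1576). Machine vertices: (134.039,65.369) → (137.701,57.706) → (133.993,50.064) → (125.706,48.199) → (119.082,53.515) → (119.107,62.008) → (125.764,67.284) → (134.039,65.369). Closed: final G1 returns to the first vertex.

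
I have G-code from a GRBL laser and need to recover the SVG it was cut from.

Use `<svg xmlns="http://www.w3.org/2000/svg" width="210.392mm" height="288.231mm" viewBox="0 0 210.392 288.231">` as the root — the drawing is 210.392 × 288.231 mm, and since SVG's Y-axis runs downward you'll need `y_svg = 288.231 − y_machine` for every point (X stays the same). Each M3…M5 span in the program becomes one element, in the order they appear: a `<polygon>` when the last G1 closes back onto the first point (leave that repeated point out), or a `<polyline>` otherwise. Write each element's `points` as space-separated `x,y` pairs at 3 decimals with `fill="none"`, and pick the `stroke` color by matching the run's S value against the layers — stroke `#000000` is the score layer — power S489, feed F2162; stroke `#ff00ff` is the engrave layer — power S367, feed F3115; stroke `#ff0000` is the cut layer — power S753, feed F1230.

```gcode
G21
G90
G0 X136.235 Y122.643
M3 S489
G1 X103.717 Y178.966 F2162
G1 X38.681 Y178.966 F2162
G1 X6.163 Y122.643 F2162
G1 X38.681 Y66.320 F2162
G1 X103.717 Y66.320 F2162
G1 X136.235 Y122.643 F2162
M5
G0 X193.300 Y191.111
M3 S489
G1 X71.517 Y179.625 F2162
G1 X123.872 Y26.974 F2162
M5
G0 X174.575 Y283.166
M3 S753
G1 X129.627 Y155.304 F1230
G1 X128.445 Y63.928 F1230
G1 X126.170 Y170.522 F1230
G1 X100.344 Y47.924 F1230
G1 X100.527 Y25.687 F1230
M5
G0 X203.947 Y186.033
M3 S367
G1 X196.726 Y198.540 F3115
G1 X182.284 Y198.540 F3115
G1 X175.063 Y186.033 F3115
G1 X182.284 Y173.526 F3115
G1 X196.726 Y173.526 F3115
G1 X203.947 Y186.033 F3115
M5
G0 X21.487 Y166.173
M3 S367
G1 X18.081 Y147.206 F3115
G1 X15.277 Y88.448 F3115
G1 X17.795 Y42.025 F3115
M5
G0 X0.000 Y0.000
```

<svg xmlns="http://www.w3.org/2000/svg" width="210.392mm" height="288.231mm" viewBox="0 0 210.392 288.231">
  <polygon points="136.235,165.588 103.717,109.265 38.681,109.265 6.163,165.588 38.681,221.911 103.717,221.911" fill="none" stroke="#000000"/>
  <polyline points="193.300,97.120 71.517,108.606 123.872,261.257" fill="none" stroke="#000000"/>
  <polyline points="174.575,5.065 129.627,132.927 128.445,224.303 126.170,117.709 100.344,240.307 100.527,262.544" fill="none" stroke="#ff0000"/>
  <polygon points="203.947,102.198 196.726,89.691 182.284,89.691 175.063,102.198 182.284,114.705 196.726,114.705" fill="none" stroke="#ff00ff"/>
  <polyline points="21.487,122.058 18.081,141.025 15.277,199.783 17.795,246.206" fill="none" stroke="#ff00ff"/>
</svg>

Machine Y-up, SVG Y-down with viewBox height 288.231, so y_svg = 288.231 − y_machine; X carries over.

Run 1: power S489 maps to stroke `#000000` (score). The run returns to its start, so emit a `<polygon>` with points (Y-flipped): 136.235,165.588 103.717,109.265 38.681,109.265 6.163,165.588 38.681,221.911 103.717,221.911.

Run 2: S489 ⇒ score layer `#000000`. The run is open, so emit a `<polyline>` with points (Y-flipped): 193.300,97.120 71.517,108.606 123.872,261.257.

Run 3: S753 ⇒ cut layer `#ff0000`. The run is open, so emit a `<polyline>` with points (Y-flipped): 174.575,5.065 129.627,132.927 128.445,224.303 126.170,117.709 100.344,240.307 100.527,262.544.

Run 4: the run's S367 means `#ff00ff` (engrave). The run returns to its start, so emit a `<polygon>` with points (Y-flipped): 203.947,102.198 196.726,89.691 182.284,89.691 175.063,102.198 182.284,114.705 196.726,114.705.

Run 5: S367 ⇒ engrave layer `#ff00ff`. The run is open, so emit a `<polyline>` with points (Y-flipped): 21.487,122.058 18.081,141.025 15.277,199.783 17.795,246.206.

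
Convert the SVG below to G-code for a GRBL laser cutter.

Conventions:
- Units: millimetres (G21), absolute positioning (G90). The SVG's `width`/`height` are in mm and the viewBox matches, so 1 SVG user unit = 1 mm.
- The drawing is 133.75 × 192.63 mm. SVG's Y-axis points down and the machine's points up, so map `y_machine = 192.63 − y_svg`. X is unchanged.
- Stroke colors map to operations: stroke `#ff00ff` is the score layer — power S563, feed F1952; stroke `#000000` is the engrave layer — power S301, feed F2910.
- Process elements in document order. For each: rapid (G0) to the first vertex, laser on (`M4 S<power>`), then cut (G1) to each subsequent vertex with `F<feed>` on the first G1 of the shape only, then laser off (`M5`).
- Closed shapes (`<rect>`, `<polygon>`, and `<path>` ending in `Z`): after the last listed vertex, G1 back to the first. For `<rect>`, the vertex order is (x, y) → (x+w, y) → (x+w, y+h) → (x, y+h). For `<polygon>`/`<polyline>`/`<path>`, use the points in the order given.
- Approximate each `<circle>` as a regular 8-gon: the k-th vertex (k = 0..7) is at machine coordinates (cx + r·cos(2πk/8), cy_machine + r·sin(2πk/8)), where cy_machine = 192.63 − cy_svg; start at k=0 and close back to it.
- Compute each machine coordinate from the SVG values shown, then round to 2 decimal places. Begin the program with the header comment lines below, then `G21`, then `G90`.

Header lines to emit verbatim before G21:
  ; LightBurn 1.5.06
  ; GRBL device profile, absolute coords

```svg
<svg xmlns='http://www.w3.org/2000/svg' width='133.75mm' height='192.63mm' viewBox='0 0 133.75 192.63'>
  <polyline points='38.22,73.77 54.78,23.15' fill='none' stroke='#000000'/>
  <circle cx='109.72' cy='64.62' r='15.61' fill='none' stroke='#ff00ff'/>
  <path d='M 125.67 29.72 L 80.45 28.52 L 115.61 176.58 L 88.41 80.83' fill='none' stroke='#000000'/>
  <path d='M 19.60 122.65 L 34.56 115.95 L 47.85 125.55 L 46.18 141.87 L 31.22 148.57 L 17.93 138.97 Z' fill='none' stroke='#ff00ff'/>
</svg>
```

; LightBurn 1.5.06
; GRBL device profile, absolute coords
G21
G90
G0 X38.22 Y118.86
M4 S301
G1 X54.78 Y169.48 F2910
M5
G0 X125.33 Y128.01
M4 S563
G1 X120.76 Y139.05 F1952
G1 X109.72 Y143.62
G1 X98.68 Y139.05
G1 X94.11 Y128.01
G1 X98.68 Y116.97
G1 X109.72 Y112.40
G1 X120.76 Y116.97
G1 X125.33 Y128.01
M5
G0 X125.67 Y162.91
M4 S301
G1 X80.45 Y164.11 F2910
G1 X115.61 Y16.05
G1 X88.41 Y111.80
M5
G0 X19.60 Y69.98
M4 S563
G1 X34.56 Y76.68 F1952
G1 X47.85 Y67.08
G1 X46.18 Y50.76
G1 X31.22 Y44.06
G1 X17.93 Y53.66
G1 X19.60 Y69.98
M5

viewBox `0 0 133.75 192.63` with mm width/height → 1 unit = 1 mm. Flip: y_m = 192.63 − y_svg.

**Shape 1** — `<polyline>` line segment, stroke `#000000` → engrave (S301, F2910). Machine vertices: (38.22,118.86) → (54.78,169.48). Open path.

**Shape 2** — `<circle>` circle, stroke `#ff00ff` → score (S563, F1952). Machine vertices: (125.33,128.01) → (120.76,139.05) → (109.72,143.62) → (98.68,139.05) → (94.11,128.01) → (98.68,116.97) → (109.72,112.40) → (120.76,116.97) → (125.33,128.01). Closed: final G1 returns to the first vertex.

**Shape 3** — `<path>` open polyline, stroke `#000000` → engrave (S301, F2910). Machine vertices: (125.67,162.91) → (80.45,164.11) → (115.61,16.05) → (88.41,111.80). Open path.

**Shape 4** — `<path>` regular polygon, stroke `#ff00ff` → score (S563, F1952). Machine vertices: (19.60,69.98) → (34.56,76.68) → (47.85,67.08) → (46.18,50.76) → (31.22,44.06) → (17.93,53.66) → (19.60,69.98). Closed: final G1 returns to the first vertex.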